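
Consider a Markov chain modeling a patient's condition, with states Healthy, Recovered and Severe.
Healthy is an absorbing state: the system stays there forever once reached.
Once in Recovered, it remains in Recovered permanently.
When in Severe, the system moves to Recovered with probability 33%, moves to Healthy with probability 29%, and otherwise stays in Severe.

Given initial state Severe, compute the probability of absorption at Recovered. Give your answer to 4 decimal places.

Let h(s) be the probability of absorption at Recovered starting from transient state s. Then h(Recovered) = 1 and h(Healthy) = 0. By first-step analysis:
h(Severe) = 0.29·0 + 0.33·1 + 0.38·h(Severe)
Solving: h(Severe) = 0.5323.
Starting from Severe, the probability is 0.5323.

0.5323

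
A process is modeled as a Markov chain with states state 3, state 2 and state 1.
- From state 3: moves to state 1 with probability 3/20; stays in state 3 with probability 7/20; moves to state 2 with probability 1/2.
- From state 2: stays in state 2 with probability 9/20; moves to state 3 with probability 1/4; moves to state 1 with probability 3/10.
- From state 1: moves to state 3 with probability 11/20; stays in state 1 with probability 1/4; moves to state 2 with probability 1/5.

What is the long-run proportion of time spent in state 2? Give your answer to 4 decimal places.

Let the stationary distribution be π with π = πP and π_1 + π_2 + π_3 = 1.
π_1 = 0.35·π_1 + 0.25·π_2 + 0.55·π_3
π_2 = 0.5·π_1 + 0.45·π_2 + 0.2·π_3
Solving with the normalization constraint gives π = (0.3561, 0.4091, 0.2348).
So the stationary probability of state 2 is 0.4091.

0.4091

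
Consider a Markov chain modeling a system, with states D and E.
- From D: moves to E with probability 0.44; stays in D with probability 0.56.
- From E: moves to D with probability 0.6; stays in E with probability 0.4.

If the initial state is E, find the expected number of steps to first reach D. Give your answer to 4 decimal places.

Let t(s) be the expected number of steps to first reach D from state s, with t(D) = 0. Conditioning on the first step:
t(E) = 1 + 0.4·t(E)
Solving: t(E) = 1.6667.
Expected steps from E to D: 1.6667.

1.6667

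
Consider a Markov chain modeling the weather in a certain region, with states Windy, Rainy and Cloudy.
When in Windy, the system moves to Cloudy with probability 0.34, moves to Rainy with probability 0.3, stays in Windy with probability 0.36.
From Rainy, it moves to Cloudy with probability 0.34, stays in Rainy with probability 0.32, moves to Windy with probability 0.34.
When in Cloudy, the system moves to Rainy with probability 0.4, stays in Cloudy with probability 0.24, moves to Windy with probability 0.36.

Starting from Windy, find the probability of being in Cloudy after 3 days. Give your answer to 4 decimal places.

Propagate the distribution vector 3 days from Windy.
After 0 days: (1.0000, 0.0000, 0.0000)
After 1 day: (0.3600, 0.3000, 0.3400)
After 2 days: (0.3540, 0.3400, 0.3060)
After 3 days: (0.3532, 0.3374, 0.3094)
P(in Cloudy after 3 days) = 0.3094

0.3094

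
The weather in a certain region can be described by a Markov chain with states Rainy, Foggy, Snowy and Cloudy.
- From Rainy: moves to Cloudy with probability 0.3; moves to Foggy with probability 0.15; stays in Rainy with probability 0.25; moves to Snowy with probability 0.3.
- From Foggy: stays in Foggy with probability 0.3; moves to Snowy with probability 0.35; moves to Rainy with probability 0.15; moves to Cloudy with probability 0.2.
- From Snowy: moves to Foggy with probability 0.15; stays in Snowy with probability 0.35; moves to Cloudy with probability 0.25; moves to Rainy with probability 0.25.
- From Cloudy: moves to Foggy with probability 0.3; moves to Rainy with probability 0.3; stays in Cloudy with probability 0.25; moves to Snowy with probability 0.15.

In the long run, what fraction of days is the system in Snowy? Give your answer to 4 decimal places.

0.2878

Let the stationary distribution be π with π = πP and π_1 + π_2 + π_3 + π_4 = 1.
π_1 = 0.25·π_1 + 0.15·π_2 + 0.25·π_3 + 0.3·π_4
π_2 = 0.15·π_1 + 0.3·π_2 + 0.15·π_3 + 0.3·π_4
π_3 = 0.3·π_1 + 0.35·π_2 + 0.35·π_3 + 0.15·π_4
Solving with the normalization constraint gives π = (0.2405, 0.2208, 0.2878, 0.2510).
So the stationary probability of Snowy is 0.2878.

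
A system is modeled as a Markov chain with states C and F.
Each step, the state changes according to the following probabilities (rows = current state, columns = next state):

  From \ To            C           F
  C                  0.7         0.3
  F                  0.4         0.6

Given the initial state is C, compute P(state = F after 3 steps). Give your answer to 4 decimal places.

0.4170

Propagate the distribution vector 3 steps from C.
After 0 steps: (1.0000, 0.0000)
After 1 step: (0.7000, 0.3000)
After 2 steps: (0.6100, 0.3900)
After 3 steps: (0.5830, 0.4170)
P(in F after 3 steps) = 0.4170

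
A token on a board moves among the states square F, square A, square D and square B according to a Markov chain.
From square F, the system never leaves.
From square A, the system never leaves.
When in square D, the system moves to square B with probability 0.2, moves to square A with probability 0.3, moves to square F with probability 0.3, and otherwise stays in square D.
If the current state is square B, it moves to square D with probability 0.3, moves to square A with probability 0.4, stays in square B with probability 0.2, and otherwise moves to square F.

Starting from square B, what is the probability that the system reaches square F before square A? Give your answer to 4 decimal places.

0.2931

Let h(s) be the probability of absorption at square F starting from transient state s. Then h(square F) = 1 and h(square A) = 0. By first-step analysis:
h(square D) = 0.3·1 + 0.3·0 + 0.2·h(square D) + 0.2·h(square B)
h(square B) = 0.1·1 + 0.4·0 + 0.3·h(square D) + 0.2·h(square B)
Solving: h(square D) = 0.4483, h(square B) = 0.2931.
Starting from square B, the probability is 0.2931.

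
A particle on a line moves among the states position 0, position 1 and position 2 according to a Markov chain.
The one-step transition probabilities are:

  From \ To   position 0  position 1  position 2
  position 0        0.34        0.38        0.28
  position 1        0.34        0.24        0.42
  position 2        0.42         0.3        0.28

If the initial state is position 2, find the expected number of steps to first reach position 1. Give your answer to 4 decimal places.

3.0201

Let t(s) be the expected number of steps to first reach position 1 from state s, with t(position 1) = 0. Conditioning on the first step:
t(position 0) = 1 + 0.34·t(position 0) + 0.28·t(position 2)
t(position 2) = 1 + 0.42·t(position 0) + 0.28·t(position 2)
Solving: t(position 0) = 2.7964, t(position 2) = 3.0201.
Expected steps from position 2 to position 1: 3.0201.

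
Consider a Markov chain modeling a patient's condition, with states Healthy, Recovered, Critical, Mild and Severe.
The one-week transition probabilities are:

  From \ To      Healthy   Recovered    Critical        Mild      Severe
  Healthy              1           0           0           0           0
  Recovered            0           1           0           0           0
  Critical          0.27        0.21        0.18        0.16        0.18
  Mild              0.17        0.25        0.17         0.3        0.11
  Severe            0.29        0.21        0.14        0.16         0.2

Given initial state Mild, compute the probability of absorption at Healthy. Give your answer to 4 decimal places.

Let h(s) be the probability of absorption at Healthy starting from transient state s. Then h(Healthy) = 1 and h(Recovered) = 0. By first-step analysis:
h(Critical) = 0.27·1 + 0.21·0 + 0.18·h(Critical) + 0.16·h(Mild) + 0.18·h(Severe)
h(Mild) = 0.17·1 + 0.25·0 + 0.17·h(Critical) + 0.3·h(Mild) + 0.11·h(Severe)
h(Severe) = 0.29·1 + 0.21·0 + 0.14·h(Critical) + 0.16·h(Mild) + 0.2·h(Severe)
Solving: h(Critical) = 0.5396, h(Mild) = 0.4602, h(Severe) = 0.5490.
Starting from Mild, the probability is 0.4602.

0.4602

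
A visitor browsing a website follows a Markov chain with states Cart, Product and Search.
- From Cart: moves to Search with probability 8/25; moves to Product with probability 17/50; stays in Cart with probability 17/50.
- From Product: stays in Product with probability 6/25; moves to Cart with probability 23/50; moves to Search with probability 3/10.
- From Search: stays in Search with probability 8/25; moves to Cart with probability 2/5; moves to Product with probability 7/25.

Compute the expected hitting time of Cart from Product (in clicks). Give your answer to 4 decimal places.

Let t(s) be the expected number of clicks to first reach Cart from state s, with t(Cart) = 0. Conditioning on the first click:
t(Product) = 1 + 0.24·t(Product) + 0.3·t(Search)
t(Search) = 1 + 0.28·t(Product) + 0.32·t(Search)
Solving: t(Product) = 2.2643, t(Search) = 2.4030.
Expected clicks from Product to Cart: 2.2643.

2.2643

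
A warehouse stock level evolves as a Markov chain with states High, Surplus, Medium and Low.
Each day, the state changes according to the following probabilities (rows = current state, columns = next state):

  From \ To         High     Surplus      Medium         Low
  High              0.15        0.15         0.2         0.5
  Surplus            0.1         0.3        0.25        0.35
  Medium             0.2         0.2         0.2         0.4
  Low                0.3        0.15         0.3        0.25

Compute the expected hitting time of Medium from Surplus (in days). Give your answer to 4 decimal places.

3.8722

Let t(s) be the expected number of days to first reach Medium from state s, with t(Medium) = 0. Conditioning on the first day:
t(High) = 1 + 0.15·t(High) + 0.15·t(Surplus) + 0.5·t(Low)
t(Surplus) = 1 + 0.1·t(High) + 0.3·t(Surplus) + 0.35·t(Low)
t(Low) = 1 + 0.3·t(High) + 0.15·t(Surplus) + 0.25·t(Low)
Solving: t(High) = 4.0534, t(Surplus) = 3.8722, t(Low) = 3.7291.
Expected days from Surplus to Medium: 3.8722.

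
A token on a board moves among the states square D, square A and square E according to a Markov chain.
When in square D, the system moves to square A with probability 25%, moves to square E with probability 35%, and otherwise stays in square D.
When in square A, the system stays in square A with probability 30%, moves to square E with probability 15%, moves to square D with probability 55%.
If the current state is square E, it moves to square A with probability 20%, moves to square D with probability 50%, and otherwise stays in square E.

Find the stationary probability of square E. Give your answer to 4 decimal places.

0.2861

Let the stationary distribution be π with π = πP and π_1 + π_2 + π_3 = 1.
π_1 = 0.4·π_1 + 0.55·π_2 + 0.5·π_3
π_2 = 0.25·π_1 + 0.3·π_2 + 0.2·π_3
Solving with the normalization constraint gives π = (0.4658, 0.2481, 0.2861).
So the stationary probability of square E is 0.2861.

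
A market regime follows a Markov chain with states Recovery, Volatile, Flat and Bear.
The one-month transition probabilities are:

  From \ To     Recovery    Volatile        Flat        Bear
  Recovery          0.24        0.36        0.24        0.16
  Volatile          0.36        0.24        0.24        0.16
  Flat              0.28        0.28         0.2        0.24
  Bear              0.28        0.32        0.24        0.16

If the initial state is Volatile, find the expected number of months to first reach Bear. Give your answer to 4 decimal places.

Let t(s) be the expected number of months to first reach Bear from state s, with t(Bear) = 0. Conditioning on the first month:
t(Recovery) = 1 + 0.24·t(Recovery) + 0.36·t(Volatile) + 0.24·t(Flat)
t(Volatile) = 1 + 0.36·t(Recovery) + 0.24·t(Volatile) + 0.24·t(Flat)
t(Flat) = 1 + 0.28·t(Recovery) + 0.28·t(Volatile) + 0.2·t(Flat)
Solving: t(Recovery) = 5.6034, t(Volatile) = 5.6034, t(Flat) = 5.1724.
Expected months from Volatile to Bear: 5.6034.

5.6034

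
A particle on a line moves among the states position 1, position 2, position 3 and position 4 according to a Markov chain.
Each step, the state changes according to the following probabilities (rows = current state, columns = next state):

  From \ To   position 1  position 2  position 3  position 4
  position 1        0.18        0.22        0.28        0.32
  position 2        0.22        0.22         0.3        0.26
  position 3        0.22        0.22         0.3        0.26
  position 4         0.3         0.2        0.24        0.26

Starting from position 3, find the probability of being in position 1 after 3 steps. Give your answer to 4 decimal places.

Propagate the distribution vector 3 steps from position 3.
After 0 steps: (0.0000, 0.0000, 1.0000, 0.0000)
After 1 step: (0.2200, 0.2200, 0.3000, 0.2600)
After 2 steps: (0.2320, 0.2148, 0.2800, 0.2732)
After 3 steps: (0.2326, 0.2145, 0.2790, 0.2739)
P(in position 1 after 3 steps) = 0.2326

0.2326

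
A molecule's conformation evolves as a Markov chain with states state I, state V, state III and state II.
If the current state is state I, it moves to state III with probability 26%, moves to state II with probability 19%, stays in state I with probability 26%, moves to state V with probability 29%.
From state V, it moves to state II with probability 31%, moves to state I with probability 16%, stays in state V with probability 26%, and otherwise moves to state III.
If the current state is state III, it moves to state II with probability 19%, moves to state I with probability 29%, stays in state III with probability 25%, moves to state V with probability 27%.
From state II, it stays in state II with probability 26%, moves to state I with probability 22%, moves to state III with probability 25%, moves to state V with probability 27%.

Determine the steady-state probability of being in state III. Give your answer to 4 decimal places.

0.2577

Let the stationary distribution be π with π = πP and π_1 + π_2 + π_3 + π_4 = 1.
π_1 = 0.26·π_1 + 0.16·π_2 + 0.29·π_3 + 0.22·π_4
π_2 = 0.29·π_1 + 0.26·π_2 + 0.27·π_3 + 0.27·π_4
π_3 = 0.26·π_1 + 0.27·π_2 + 0.25·π_3 + 0.25·π_4
Solving with the normalization constraint gives π = (0.2310, 0.2719, 0.2577, 0.2394).
So the stationary probability of state III is 0.2577.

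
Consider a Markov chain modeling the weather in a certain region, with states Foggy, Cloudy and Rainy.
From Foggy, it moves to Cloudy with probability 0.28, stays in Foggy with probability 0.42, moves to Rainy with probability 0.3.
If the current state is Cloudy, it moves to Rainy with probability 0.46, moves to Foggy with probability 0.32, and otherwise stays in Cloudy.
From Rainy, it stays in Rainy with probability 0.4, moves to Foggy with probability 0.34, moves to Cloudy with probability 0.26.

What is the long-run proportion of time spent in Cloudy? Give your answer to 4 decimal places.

Let the stationary distribution be π with π = πP and π_1 + π_2 + π_3 = 1.
π_1 = 0.42·π_1 + 0.32·π_2 + 0.34·π_3
π_2 = 0.28·π_1 + 0.22·π_2 + 0.26·π_3
Solving with the normalization constraint gives π = (0.3640, 0.2570, 0.3790).
So the stationary probability of Cloudy is 0.2570.

0.2570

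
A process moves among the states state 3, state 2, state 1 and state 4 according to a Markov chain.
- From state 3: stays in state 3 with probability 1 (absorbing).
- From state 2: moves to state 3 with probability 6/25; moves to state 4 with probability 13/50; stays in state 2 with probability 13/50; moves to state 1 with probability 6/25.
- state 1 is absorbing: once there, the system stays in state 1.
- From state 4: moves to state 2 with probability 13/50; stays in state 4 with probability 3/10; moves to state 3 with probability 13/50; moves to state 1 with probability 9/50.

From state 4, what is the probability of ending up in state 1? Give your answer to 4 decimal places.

Let h(s) be the probability of absorption at state 1 starting from transient state s. Then h(state 1) = 1 and h(state 3) = 0. By first-step analysis:
h(state 2) = 0.24·0 + 0.26·h(state 2) + 0.24·1 + 0.26·h(state 4)
h(state 4) = 0.26·0 + 0.26·h(state 2) + 0.18·1 + 0.3·h(state 4)
Solving: h(state 2) = 0.4769, h(state 4) = 0.4343.
Starting from state 4, the probability is 0.4343.

0.4343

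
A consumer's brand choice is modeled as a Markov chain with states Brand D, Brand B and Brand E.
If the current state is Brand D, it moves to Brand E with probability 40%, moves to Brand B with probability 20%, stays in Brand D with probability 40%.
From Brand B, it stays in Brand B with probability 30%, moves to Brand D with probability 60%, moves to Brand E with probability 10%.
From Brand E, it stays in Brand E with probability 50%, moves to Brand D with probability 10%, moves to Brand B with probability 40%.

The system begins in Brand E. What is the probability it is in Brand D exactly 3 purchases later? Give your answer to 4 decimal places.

0.3690

Propagate the distribution vector 3 purchases from Brand E.
After 0 purchases: (0.0000, 0.0000, 1.0000)
After 1 purchase: (0.1000, 0.4000, 0.5000)
After 2 purchases: (0.3300, 0.3400, 0.3300)
After 3 purchases: (0.3690, 0.3000, 0.3310)
P(in Brand D after 3 purchases) = 0.3690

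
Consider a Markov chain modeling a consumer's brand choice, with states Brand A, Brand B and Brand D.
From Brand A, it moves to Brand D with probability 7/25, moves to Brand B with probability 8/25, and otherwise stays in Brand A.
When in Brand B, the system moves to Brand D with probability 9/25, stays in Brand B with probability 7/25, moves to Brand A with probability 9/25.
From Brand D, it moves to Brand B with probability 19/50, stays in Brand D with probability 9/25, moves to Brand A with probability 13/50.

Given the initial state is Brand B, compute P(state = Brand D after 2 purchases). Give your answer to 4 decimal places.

Sum over the intermediate state after 1 purchase:
P = P(Brand B→Brand A)·P(Brand A→Brand D) + P(Brand B→Brand B)·P(Brand B→Brand D) + P(Brand B→Brand D)·P(Brand D→Brand D)
  = 0.36×0.28 + 0.28×0.36 + 0.36×0.36
  = 0.1008 + 0.1008 + 0.1296 = 0.3312

0.3312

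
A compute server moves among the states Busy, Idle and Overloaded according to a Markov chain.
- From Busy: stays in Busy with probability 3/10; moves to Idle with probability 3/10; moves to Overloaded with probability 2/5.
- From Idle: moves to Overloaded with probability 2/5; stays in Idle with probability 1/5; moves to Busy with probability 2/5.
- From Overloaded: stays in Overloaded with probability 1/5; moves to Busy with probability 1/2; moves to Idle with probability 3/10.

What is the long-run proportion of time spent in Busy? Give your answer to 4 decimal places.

Let the stationary distribution be π with π = πP and π_1 + π_2 + π_3 = 1.
π_1 = 0.3·π_1 + 0.4·π_2 + 0.5·π_3
π_2 = 0.3·π_1 + 0.2·π_2 + 0.3·π_3
Solving with the normalization constraint gives π = (0.3939, 0.2727, 0.3333).
So the stationary probability of Busy is 0.3939.

0.3939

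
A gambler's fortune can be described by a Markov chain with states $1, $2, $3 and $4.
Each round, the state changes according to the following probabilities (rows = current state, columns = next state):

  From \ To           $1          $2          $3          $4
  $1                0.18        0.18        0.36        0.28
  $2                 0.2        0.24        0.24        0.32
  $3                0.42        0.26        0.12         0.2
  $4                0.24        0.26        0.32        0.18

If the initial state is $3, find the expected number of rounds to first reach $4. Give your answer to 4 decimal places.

Let t(s) be the expected number of rounds to first reach $4 from state s, with t($4) = 0. Conditioning on the first round:
t($1) = 1 + 0.18·t($1) + 0.18·t($2) + 0.36·t($3)
t($2) = 1 + 0.2·t($1) + 0.24·t($2) + 0.24·t($3)
t($3) = 1 + 0.42·t($1) + 0.26·t($2) + 0.12·t($3)
Solving: t($1) = 3.7452, t($2) = 3.5565, t($3) = 3.9746.
Expected rounds from $3 to $4: 3.9746.

3.9746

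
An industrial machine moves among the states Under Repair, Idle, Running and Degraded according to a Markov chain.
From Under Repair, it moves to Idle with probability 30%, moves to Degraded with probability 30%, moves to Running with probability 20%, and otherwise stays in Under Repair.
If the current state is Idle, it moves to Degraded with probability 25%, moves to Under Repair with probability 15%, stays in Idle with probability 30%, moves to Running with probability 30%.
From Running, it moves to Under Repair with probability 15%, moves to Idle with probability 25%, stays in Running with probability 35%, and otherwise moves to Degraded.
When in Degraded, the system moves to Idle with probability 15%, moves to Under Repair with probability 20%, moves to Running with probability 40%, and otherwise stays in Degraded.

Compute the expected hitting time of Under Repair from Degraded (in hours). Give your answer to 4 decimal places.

Let t(s) be the expected number of hours to first reach Under Repair from state s, with t(Under Repair) = 0. Conditioning on the first hour:
t(Idle) = 1 + 0.3·t(Idle) + 0.3·t(Running) + 0.25·t(Degraded)
t(Running) = 1 + 0.25·t(Idle) + 0.35·t(Running) + 0.25·t(Degraded)
t(Degraded) = 1 + 0.15·t(Idle) + 0.4·t(Running) + 0.25·t(Degraded)
Solving: t(Idle) = 6.1538, t(Running) = 6.1538, t(Degraded) = 5.8462.
Expected hours from Degraded to Under Repair: 5.8462.

5.8462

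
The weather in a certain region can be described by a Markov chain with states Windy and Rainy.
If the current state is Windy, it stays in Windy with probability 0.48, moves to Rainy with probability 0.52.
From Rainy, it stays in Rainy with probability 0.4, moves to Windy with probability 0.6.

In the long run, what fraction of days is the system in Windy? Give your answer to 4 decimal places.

0.5357

Let the stationary distribution be π with π = πP and π_1 + π_2 = 1.
π_1 = 0.48·π_1 + 0.6·π_2
Solving with the normalization constraint gives π = (0.5357, 0.4643).
So the stationary probability of Windy is 0.5357.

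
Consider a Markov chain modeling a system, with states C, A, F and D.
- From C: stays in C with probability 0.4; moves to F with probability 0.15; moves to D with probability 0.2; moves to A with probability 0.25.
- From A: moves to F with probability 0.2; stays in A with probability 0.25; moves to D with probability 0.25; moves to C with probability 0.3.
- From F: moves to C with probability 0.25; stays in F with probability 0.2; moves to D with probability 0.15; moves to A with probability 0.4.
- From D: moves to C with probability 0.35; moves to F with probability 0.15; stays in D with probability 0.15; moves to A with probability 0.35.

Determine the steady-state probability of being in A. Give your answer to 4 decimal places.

Let the stationary distribution be π with π = πP and π_1 + π_2 + π_3 + π_4 = 1.
π_1 = 0.4·π_1 + 0.3·π_2 + 0.25·π_3 + 0.35·π_4
π_2 = 0.25·π_1 + 0.25·π_2 + 0.4·π_3 + 0.35·π_4
π_3 = 0.15·π_1 + 0.2·π_2 + 0.2·π_3 + 0.15·π_4
Solving with the normalization constraint gives π = (0.3346, 0.2956, 0.1735, 0.1963).
So the stationary probability of A is 0.2956.

0.2956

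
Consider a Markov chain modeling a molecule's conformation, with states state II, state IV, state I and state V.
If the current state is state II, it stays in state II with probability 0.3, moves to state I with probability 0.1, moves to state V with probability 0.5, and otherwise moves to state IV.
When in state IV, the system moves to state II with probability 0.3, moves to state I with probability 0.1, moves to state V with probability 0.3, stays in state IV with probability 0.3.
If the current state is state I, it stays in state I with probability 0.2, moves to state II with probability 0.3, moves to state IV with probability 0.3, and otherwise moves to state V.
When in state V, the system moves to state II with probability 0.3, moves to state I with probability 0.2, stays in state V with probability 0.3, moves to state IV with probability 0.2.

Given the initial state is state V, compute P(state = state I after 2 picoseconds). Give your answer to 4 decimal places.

0.1500

Propagate the distribution vector 2 picoseconds from state V.
After 0 picoseconds: (0.0000, 0.0000, 0.0000, 1.0000)
After 1 picosecond: (0.3000, 0.2000, 0.2000, 0.3000)
After 2 picoseconds: (0.3000, 0.2100, 0.1500, 0.3400)
P(in state I after 2 picoseconds) = 0.1500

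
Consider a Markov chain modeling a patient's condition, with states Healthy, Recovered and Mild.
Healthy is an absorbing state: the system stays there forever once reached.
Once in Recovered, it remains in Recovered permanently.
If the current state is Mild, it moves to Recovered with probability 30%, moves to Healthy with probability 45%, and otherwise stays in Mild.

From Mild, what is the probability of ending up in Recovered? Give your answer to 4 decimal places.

0.4000

Let h(s) be the probability of absorption at Recovered starting from transient state s. Then h(Recovered) = 1 and h(Healthy) = 0. By first-step analysis:
h(Mild) = 0.45·0 + 0.3·1 + 0.25·h(Mild)
Solving: h(Mild) = 0.4000.
Starting from Mild, the probability is 0.4000.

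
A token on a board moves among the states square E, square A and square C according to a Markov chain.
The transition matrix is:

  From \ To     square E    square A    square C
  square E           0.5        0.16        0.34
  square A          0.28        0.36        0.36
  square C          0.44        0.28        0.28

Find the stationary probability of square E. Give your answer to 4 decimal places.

0.4257

Let the stationary distribution be π with π = πP and π_1 + π_2 + π_3 = 1.
π_1 = 0.5·π_1 + 0.28·π_2 + 0.44·π_3
π_2 = 0.16·π_1 + 0.36·π_2 + 0.28·π_3
Solving with the normalization constraint gives π = (0.4257, 0.2488, 0.3254).
So the stationary probability of square E is 0.4257.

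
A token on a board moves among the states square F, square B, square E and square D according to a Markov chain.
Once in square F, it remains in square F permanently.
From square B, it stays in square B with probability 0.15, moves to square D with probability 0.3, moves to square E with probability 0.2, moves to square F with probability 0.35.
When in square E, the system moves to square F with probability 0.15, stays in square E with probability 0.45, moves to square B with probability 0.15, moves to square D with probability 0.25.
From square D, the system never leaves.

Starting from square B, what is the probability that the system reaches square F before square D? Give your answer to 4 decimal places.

Let h(s) be the probability of absorption at square F starting from transient state s. Then h(square F) = 1 and h(square D) = 0. By first-step analysis:
h(square B) = 0.35·1 + 0.15·h(square B) + 0.2·h(square E) + 0.3·0
h(square E) = 0.15·1 + 0.15·h(square B) + 0.45·h(square E) + 0.25·0
Solving: h(square B) = 0.5086, h(square E) = 0.4114.
Starting from square B, the probability is 0.5086.

0.5086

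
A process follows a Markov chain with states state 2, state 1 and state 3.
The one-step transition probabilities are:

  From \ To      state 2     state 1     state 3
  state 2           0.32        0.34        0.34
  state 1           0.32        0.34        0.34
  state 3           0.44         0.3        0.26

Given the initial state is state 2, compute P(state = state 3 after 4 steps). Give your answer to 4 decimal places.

Propagate the distribution vector 4 steps from state 2.
After 0 steps: (1.0000, 0.0000, 0.0000)
After 1 step: (0.3200, 0.3400, 0.3400)
After 2 steps: (0.3608, 0.3264, 0.3128)
After 3 steps: (0.3575, 0.3275, 0.3150)
After 4 steps: (0.3578, 0.3274, 0.3148)
P(in state 3 after 4 steps) = 0.3148

0.3148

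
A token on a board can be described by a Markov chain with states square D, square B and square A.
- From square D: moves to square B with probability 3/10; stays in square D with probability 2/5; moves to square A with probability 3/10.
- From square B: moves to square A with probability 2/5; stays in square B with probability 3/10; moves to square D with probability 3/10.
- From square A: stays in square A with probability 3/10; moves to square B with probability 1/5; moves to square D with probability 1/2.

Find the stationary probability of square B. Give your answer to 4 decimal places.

Let the stationary distribution be π with π = πP and π_1 + π_2 + π_3 = 1.
π_1 = 0.4·π_1 + 0.3·π_2 + 0.5·π_3
π_2 = 0.3·π_1 + 0.3·π_2 + 0.2·π_3
Solving with the normalization constraint gives π = (0.4059, 0.2673, 0.3267).
So the stationary probability of square B is 0.2673.

0.2673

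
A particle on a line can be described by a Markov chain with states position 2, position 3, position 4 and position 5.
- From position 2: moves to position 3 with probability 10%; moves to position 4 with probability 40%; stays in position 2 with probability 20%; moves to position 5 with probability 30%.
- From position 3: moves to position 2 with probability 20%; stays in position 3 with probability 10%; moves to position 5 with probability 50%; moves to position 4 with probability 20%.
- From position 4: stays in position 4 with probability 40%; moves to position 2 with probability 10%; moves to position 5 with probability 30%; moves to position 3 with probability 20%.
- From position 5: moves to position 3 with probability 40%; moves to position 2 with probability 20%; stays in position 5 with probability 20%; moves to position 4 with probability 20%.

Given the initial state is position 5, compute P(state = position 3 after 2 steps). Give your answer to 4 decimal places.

Propagate the distribution vector 2 steps from position 5.
After 0 steps: (0.0000, 0.0000, 0.0000, 1.0000)
After 1 step: (0.2000, 0.4000, 0.2000, 0.2000)
After 2 steps: (0.1800, 0.1800, 0.2800, 0.3600)
P(in position 3 after 2 steps) = 0.1800

0.1800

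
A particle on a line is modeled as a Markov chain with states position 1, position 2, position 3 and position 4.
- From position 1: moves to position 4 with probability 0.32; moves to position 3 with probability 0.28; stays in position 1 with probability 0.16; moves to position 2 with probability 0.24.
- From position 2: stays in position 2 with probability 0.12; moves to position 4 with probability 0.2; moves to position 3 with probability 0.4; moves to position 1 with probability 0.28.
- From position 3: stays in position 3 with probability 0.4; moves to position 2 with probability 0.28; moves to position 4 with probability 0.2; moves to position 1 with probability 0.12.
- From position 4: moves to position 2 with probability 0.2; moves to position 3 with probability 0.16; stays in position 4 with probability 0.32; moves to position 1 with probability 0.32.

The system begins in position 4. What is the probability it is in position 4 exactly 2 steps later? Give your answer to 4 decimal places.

Propagate the distribution vector 2 steps from position 4.
After 0 steps: (0.0000, 0.0000, 0.0000, 1.0000)
After 1 step: (0.3200, 0.2000, 0.1600, 0.3200)
After 2 steps: (0.2288, 0.2096, 0.2848, 0.2768)
P(in position 4 after 2 steps) = 0.2768

0.2768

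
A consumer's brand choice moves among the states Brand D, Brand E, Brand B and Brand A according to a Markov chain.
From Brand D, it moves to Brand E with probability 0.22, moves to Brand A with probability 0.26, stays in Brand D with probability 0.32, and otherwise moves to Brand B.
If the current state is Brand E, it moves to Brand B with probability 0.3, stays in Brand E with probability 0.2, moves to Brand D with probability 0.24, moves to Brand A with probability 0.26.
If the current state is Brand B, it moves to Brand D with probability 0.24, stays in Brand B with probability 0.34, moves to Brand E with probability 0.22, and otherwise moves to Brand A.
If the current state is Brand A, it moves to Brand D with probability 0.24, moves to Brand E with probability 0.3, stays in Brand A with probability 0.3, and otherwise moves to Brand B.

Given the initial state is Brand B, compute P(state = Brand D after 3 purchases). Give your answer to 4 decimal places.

Propagate the distribution vector 3 purchases from Brand B.
After 0 purchases: (0.0000, 0.0000, 1.0000, 0.0000)
After 1 purchase: (0.2400, 0.2200, 0.3400, 0.2000)
After 2 purchases: (0.2592, 0.2316, 0.2616, 0.2476)
After 3 purchases: (0.2607, 0.2352, 0.2499, 0.2542)
P(in Brand D after 3 purchases) = 0.2607

0.2607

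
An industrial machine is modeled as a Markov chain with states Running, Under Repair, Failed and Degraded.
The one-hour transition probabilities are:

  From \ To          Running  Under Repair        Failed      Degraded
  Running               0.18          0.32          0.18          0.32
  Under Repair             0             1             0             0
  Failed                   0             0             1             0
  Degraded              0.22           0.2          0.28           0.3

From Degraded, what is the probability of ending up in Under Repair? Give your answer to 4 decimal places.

Let h(s) be the probability of absorption at Under Repair starting from transient state s. Then h(Under Repair) = 1 and h(Failed) = 0. By first-step analysis:
h(Running) = 0.18·h(Running) + 0.32·1 + 0.18·0 + 0.32·h(Degraded)
h(Degraded) = 0.22·h(Running) + 0.2·1 + 0.28·0 + 0.3·h(Degraded)
Solving: h(Running) = 0.5719, h(Degraded) = 0.4654.
Starting from Degraded, the probability is 0.4654.

0.4654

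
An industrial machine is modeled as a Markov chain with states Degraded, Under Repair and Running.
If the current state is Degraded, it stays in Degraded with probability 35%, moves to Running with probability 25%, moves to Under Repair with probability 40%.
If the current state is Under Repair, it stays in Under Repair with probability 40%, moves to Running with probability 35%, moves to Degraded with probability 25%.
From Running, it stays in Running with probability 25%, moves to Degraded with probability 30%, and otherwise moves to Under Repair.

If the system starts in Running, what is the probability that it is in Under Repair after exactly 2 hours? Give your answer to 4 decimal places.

Sum over the intermediate state after 1 hour:
P = P(Running→Degraded)·P(Degraded→Under Repair) + P(Running→Under Repair)·P(Under Repair→Under Repair) + P(Running→Running)·P(Running→Under Repair)
  = 0.3×0.4 + 0.45×0.4 + 0.25×0.45
  = 0.1200 + 0.1800 + 0.1125 = 0.4125

0.4125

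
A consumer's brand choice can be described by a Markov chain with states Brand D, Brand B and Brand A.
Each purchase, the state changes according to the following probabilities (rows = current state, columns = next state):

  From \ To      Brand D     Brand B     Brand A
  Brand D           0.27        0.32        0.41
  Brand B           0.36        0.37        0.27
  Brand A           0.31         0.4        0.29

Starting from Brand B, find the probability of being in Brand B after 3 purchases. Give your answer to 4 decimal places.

Propagate the distribution vector 3 purchases from Brand B.
After 0 purchases: (0.0000, 1.0000, 0.0000)
After 1 purchase: (0.3600, 0.3700, 0.2700)
After 2 purchases: (0.3141, 0.3601, 0.3258)
After 3 purchases: (0.3154, 0.3641, 0.3205)
P(in Brand B after 3 purchases) = 0.3641

0.3641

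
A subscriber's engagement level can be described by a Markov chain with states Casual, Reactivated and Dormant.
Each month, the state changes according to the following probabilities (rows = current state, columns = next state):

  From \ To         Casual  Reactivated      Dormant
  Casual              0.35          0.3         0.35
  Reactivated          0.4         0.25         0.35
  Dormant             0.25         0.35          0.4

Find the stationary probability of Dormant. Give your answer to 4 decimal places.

Let the stationary distribution be π with π = πP and π_1 + π_2 + π_3 = 1.
π_1 = 0.35·π_1 + 0.4·π_2 + 0.25·π_3
π_2 = 0.3·π_1 + 0.25·π_2 + 0.35·π_3
Solving with the normalization constraint gives π = (0.3283, 0.3033, 0.3684).
So the stationary probability of Dormant is 0.3684.

0.3684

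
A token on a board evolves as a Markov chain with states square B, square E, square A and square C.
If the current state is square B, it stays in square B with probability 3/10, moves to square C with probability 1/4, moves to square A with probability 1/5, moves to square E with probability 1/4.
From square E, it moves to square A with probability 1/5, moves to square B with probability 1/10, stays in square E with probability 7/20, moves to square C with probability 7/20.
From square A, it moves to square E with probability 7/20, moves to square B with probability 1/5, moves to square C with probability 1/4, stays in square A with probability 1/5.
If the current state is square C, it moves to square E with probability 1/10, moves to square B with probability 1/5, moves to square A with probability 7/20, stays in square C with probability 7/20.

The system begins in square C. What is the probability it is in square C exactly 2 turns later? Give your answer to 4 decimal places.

0.2950

Propagate the distribution vector 2 turns from square C.
After 0 turns: (0.0000, 0.0000, 0.0000, 1.0000)
After 1 turn: (0.2000, 0.1000, 0.3500, 0.3500)
After 2 turns: (0.2100, 0.2425, 0.2525, 0.2950)
P(in square C after 2 turns) = 0.2950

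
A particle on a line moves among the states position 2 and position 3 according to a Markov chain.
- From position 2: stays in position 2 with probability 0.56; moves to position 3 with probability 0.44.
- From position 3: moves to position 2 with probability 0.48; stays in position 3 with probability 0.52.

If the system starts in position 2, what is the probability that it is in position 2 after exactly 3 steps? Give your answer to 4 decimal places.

Propagate the distribution vector 3 steps from position 2.
After 0 steps: (1.0000, 0.0000)
After 1 step: (0.5600, 0.4400)
After 2 steps: (0.5248, 0.4752)
After 3 steps: (0.5220, 0.4780)
P(in position 2 after 3 steps) = 0.5220

0.5220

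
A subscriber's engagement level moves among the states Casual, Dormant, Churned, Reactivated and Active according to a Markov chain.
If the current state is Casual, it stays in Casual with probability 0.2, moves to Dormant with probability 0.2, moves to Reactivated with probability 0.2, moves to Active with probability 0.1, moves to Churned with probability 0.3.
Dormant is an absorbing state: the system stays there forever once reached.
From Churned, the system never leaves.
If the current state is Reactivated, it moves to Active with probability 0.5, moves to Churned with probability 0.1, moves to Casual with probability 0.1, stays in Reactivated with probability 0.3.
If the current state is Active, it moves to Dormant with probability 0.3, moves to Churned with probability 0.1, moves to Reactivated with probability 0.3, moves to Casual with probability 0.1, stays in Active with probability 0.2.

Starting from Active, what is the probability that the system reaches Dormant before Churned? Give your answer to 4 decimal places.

Let h(s) be the probability of absorption at Dormant starting from transient state s. Then h(Dormant) = 1 and h(Churned) = 0. By first-step analysis:
h(Casual) = 0.2·h(Casual) + 0.2·1 + 0.3·0 + 0.2·h(Reactivated) + 0.1·h(Active)
h(Reactivated) = 0.1·h(Casual) + 0.1·0 + 0.3·h(Reactivated) + 0.5·h(Active)
h(Active) = 0.1·h(Casual) + 0.3·1 + 0.1·0 + 0.3·h(Reactivated) + 0.2·h(Active)
Solving: h(Casual) = 0.4555, h(Reactivated) = 0.5103, h(Active) = 0.6233.
Starting from Active, the probability is 0.6233.

0.6233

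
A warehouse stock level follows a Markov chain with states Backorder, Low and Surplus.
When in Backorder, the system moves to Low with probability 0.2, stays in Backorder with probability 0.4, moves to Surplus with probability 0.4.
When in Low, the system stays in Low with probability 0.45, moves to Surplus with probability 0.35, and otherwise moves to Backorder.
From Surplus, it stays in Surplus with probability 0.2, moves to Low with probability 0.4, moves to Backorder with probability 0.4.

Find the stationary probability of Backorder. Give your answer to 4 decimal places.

Let the stationary distribution be π with π = πP and π_1 + π_2 + π_3 = 1.
π_1 = 0.4·π_1 + 0.2·π_2 + 0.4·π_3
π_2 = 0.2·π_1 + 0.45·π_2 + 0.4·π_3
Solving with the normalization constraint gives π = (0.3297, 0.3516, 0.3187).
So the stationary probability of Backorder is 0.3297.

0.3297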